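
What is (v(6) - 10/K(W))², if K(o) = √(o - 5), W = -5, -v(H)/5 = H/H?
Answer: (5 - I*√10)² ≈ 15.0 - 31.623*I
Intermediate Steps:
v(H) = -5 (v(H) = -5*H/H = -5*1 = -5)
K(o) = √(-5 + o)
(v(6) - 10/K(W))² = (-5 - 10/√(-5 - 5))² = (-5 - 10*(-I*√10/10))² = (-5 - (-1)*I*√10)² = (-5 + I*√10)²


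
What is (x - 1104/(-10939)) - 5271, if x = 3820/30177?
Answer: -1739914693625/330106203 ≈ -5270.8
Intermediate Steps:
x = 3820/30177 (x = 3820*(1/30177) = 3820/30177 ≈ 0.12659)
(x - 1104/(-10939)) - 5271 = (3820/30177 - 1104/(-10939)) - 5271 = (3820/30177 - 1104*(-1/10939)) - 5271 = (3820/30177 + 1104/10939) - 5271 = 75102388/330106203 - 5271 = -1739914693625/330106203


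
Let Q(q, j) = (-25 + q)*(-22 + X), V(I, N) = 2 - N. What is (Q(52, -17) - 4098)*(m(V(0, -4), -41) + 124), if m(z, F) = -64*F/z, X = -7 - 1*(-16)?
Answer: -2497372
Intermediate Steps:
X = 9 (X = -7 + 16 = 9)
Q(q, j) = 325 - 13*q (Q(q, j) = (-25 + q)*(-22 + 9) = (-25 + q)*(-13) = 325 - 13*q)
m(z, F) = -64*F/z
(Q(52, -17) - 4098)*(m(V(0, -4), -41) + 124) = ((325 - 13*52) - 4098)*(-64*(-41)/(2 - 1*(-4)) + 124) = ((325 - 676) - 4098)*(-64*(-41)/(2 + 4) + 124) = (-351 - 4098)*(-64*(-41)/6 + 124) = -4449*(-64*(-41)*⅙ + 124) = -4449*(1312/3 + 124) = -4449*1684/3 = -2497372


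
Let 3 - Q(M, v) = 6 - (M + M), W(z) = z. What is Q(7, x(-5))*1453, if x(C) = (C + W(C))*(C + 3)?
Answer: 15983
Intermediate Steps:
x(C) = 2*C*(3 + C) (x(C) = (C + C)*(C + 3) = (2*C)*(3 + C) = 2*C*(3 + C))
Q(M, v) = -3 + 2*M (Q(M, v) = 3 - (6 - (M + M)) = 3 - (6 - 2*M) = 3 + (-6 + 2*M) = -3 + 2*M)
Q(7, x(-5))*1453 = (-3 + 2*7)*1453 = (-3 + 14)*1453 = 11*1453 = 15983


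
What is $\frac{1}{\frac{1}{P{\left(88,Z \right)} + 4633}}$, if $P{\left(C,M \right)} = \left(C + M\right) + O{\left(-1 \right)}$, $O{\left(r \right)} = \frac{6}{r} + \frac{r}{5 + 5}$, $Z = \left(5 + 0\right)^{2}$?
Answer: $\frac{47399}{10} \approx 4739.9$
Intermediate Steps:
$Z = 25$ ($Z = 5^{2} = 25$)
$O{\left(r \right)} = \frac{6}{r} + \frac{r}{10}$
$P{\left(C,M \right)} = - \frac{61}{10} + C + M$ ($P{\left(C,M \right)} = \left(C + M\right) + \left(\frac{6}{-1} + \frac{1}{10} \left(-1\right)\right) = \left(C + M\right) + \left(6 \left(-1\right) - \frac{1}{10}\right) = \left(C + M\right) - \frac{61}{10} = - \frac{61}{10} + C + M$)
$\frac{1}{\frac{1}{P{\left(88,Z \right)} + 4633}} = \frac{1}{\frac{1}{\left(- \frac{61}{10} + 88 + 25\right) + 4633}} = \frac{1}{\frac{1}{\frac{1069}{10} + 4633}} = \frac{1}{\frac{1}{\frac{47399}{10}}} = \frac{1}{\frac{10}{47399}} = \frac{47399}{10}$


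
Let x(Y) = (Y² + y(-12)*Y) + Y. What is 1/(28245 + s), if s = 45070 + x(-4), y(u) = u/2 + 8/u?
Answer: 3/220061 ≈ 1.3633e-5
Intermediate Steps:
y(u) = u/2 + 8/u (y(u) = u*(½) + 8/u = u/2 + 8/u)
x(Y) = Y² - 17*Y/3 (x(Y) = (Y² + ((½)*(-12) + 8/(-12))*Y) + Y = (Y² + (-6 + 8*(-1/12))*Y) + Y = (Y² + (-6 - ⅔)*Y) + Y = (Y² - 20*Y/3) + Y = Y² - 17*Y/3)
s = 135326/3 (s = 45070 + (⅓)*(-4)*(-17 + 3*(-4)) = 45070 + (⅓)*(-4)*(-17 - 12) = 45070 + (⅓)*(-4)*(-29) = 45070 + 116/3 = 135326/3 ≈ 45109.)
1/(28245 + s) = 1/(28245 + 135326/3) = 1/(220061/3) = 3/220061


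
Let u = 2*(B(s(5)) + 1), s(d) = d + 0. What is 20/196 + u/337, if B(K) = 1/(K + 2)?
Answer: 1797/16513 ≈ 0.10882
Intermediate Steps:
s(d) = d
B(K) = 1/(2 + K)
u = 16/7 (u = 2*(1/(2 + 5) + 1) = 2*(1/7 + 1) = 2*(⅐ + 1) = 2*(8/7) = 16/7 ≈ 2.2857)
20/196 + u/337 = 20/196 + (16/7)/337 = 20*(1/196) + (16/7)*(1/337) = 5/49 + 16/2359 = 1797/16513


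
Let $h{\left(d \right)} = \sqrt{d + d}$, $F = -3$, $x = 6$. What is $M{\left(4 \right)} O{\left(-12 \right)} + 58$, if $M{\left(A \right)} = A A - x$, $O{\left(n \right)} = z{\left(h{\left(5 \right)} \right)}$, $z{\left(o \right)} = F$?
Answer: $28$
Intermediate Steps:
$h{\left(d \right)} = \sqrt{2} \sqrt{d}$ ($h{\left(d \right)} = \sqrt{2 d} = \sqrt{2} \sqrt{d}$)
$z{\left(o \right)} = -3$
$O{\left(n \right)} = -3$
$M{\left(A \right)} = -6 + A^{2}$ ($M{\left(A \right)} = A A - 6 = A^{2} - 6 = -6 + A^{2}$)
$M{\left(4 \right)} O{\left(-12 \right)} + 58 = \left(-6 + 4^{2}\right) \left(-3\right) + 58 = \left(-6 + 16\right) \left(-3\right) + 58 = 10 \left(-3\right) + 58 = -30 + 58 = 28$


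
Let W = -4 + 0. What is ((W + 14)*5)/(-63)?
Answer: -50/63 ≈ -0.79365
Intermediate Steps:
W = -4
((W + 14)*5)/(-63) = ((-4 + 14)*5)/(-63) = (10*5)*(-1/63) = 50*(-1/63) = -50/63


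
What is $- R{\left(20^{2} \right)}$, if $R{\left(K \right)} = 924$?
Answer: $-924$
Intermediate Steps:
$- R{\left(20^{2} \right)} = \left(-1\right) 924 = -924$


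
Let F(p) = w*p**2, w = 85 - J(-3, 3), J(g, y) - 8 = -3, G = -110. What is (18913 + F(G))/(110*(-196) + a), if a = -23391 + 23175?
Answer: -986913/21776 ≈ -45.321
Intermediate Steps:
J(g, y) = 5 (J(g, y) = 8 - 3 = 5)
a = -216
w = 80 (w = 85 - 1*5 = 85 - 5 = 80)
F(p) = 80*p**2
(18913 + F(G))/(110*(-196) + a) = (18913 + 80*(-110)**2)/(110*(-196) - 216) = (18913 + 80*12100)/(-21560 - 216) = (18913 + 968000)/(-21776) = 986913*(-1/21776) = -986913/21776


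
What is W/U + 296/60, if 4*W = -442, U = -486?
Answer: 25081/4860 ≈ 5.1607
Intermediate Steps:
W = -221/2 (W = (1/4)*(-442) = -221/2 ≈ -110.50)
W/U + 296/60 = -221/2/(-486) + 296/60 = -221/2*(-1/486) + 296*(1/60) = 221/972 + 74/15 = 25081/4860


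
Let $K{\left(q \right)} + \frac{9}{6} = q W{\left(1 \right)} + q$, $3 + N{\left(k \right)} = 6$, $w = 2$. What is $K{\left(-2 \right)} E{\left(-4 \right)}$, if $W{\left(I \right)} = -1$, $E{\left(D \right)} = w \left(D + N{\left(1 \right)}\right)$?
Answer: $3$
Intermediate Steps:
$N{\left(k \right)} = 3$ ($N{\left(k \right)} = -3 + 6 = 3$)
$E{\left(D \right)} = 6 + 2 D$ ($E{\left(D \right)} = 2 \left(D + 3\right) = 2 \left(3 + D\right) = 6 + 2 D$)
$K{\left(q \right)} = - \frac{3}{2}$ ($K{\left(q \right)} = - \frac{3}{2} + \left(q \left(-1\right) + q\right) = - \frac{3}{2} + \left(- q + q\right) = - \frac{3}{2} + 0 = - \frac{3}{2}$)
$K{\left(-2 \right)} E{\left(-4 \right)} = - \frac{3 \left(6 + 2 \left(-4\right)\right)}{2} = - \frac{3 \left(6 - 8\right)}{2} = \left(- \frac{3}{2}\right) \left(-2\right) = 3$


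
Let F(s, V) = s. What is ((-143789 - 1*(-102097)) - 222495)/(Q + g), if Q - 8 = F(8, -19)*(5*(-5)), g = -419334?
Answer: 264187/419526 ≈ 0.62973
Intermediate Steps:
Q = -192 (Q = 8 + 8*(5*(-5)) = 8 + 8*(-25) = 8 - 200 = -192)
((-143789 - 1*(-102097)) - 222495)/(Q + g) = ((-143789 - 1*(-102097)) - 222495)/(-192 - 419334) = ((-143789 + 102097) - 222495)/(-419526) = (-41692 - 222495)*(-1/419526) = -264187*(-1/419526) = 264187/419526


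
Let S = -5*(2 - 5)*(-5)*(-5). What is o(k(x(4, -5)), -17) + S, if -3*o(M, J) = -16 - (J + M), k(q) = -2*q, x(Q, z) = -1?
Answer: 1126/3 ≈ 375.33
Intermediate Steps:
o(M, J) = 16/3 + J/3 + M/3 (o(M, J) = -(-16 - (J + M))/3 = -(-16 + (-J - M))/3 = -(-16 - J - M)/3 = 16/3 + J/3 + M/3)
S = 375 (S = -(-15)*(-5)*(-5) = -5*15*(-5) = -75*(-5) = 375)
o(k(x(4, -5)), -17) + S = (16/3 + (1/3)*(-17) + (-2*(-1))/3) + 375 = (16/3 - 17/3 + (1/3)*2) + 375 = (16/3 - 17/3 + 2/3) + 375 = 1/3 + 375 = 1126/3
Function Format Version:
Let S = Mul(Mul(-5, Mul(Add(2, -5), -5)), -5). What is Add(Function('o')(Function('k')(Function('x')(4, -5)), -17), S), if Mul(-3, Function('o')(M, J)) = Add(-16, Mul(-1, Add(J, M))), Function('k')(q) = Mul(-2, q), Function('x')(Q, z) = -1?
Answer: Rational(1126, 3) ≈ 375.33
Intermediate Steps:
Function('o')(M, J) = Add(Rational(16, 3), Mul(Rational(1, 3), J), Mul(Rational(1, 3), M)) (Function('o')(M, J) = Mul(Rational(-1, 3), Add(-16, Mul(-1, Add(J, M)))) = Mul(Rational(-1, 3), Add(-16, Add(Mul(-1, J), Mul(-1, M)))) = Mul(Rational(-1, 3), Add(-16, Mul(-1, J), Mul(-1, M))) = Add(Rational(16, 3), Mul(Rational(1, 3), J), Mul(Rational(1, 3), M)))
S = 375 (S = Mul(Mul(-5, Mul(-3, -5)), -5) = Mul(Mul(-5, 15), -5) = Mul(-75, -5) = 375)
Add(Function('o')(Function('k')(Function('x')(4, -5)), -17), S) = Add(Add(Rational(16, 3), Mul(Rational(1, 3), -17), Mul(Rational(1, 3), Mul(-2, -1))), 375) = Add(Add(Rational(16, 3), Rational(-17, 3), Mul(Rational(1, 3), 2)), 375) = Add(Add(Rational(16, 3), Rational(-17, 3), Rational(2, 3)), 375) = Add(Rational(1, 3), 375) = Rational(1126, 3)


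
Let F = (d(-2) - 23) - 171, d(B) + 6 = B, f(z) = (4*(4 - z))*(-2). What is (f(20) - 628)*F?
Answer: 101000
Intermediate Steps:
f(z) = -32 + 8*z (f(z) = (16 - 4*z)*(-2) = -32 + 8*z)
d(B) = -6 + B
F = -202 (F = ((-6 - 2) - 23) - 171 = (-8 - 23) - 171 = -31 - 171 = -202)
(f(20) - 628)*F = ((-32 + 8*20) - 628)*(-202) = ((-32 + 160) - 628)*(-202) = (128 - 628)*(-202) = -500*(-202) = 101000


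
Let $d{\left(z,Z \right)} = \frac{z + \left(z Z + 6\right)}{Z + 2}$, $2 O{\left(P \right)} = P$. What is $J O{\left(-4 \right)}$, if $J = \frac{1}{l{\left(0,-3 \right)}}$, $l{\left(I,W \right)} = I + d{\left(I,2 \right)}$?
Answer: $- \frac{4}{3} \approx -1.3333$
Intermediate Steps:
$O{\left(P \right)} = \frac{P}{2}$
$d{\left(z,Z \right)} = \frac{6 + z + Z z}{2 + Z}$ ($d{\left(z,Z \right)} = \frac{z + \left(Z z + 6\right)}{2 + Z} = \frac{z + \left(6 + Z z\right)}{2 + Z} = \frac{6 + z + Z z}{2 + Z}$)
$l{\left(I,W \right)} = \frac{3}{2} + \frac{7 I}{4}$ ($l{\left(I,W \right)} = I + \frac{6 + I + 2 I}{2 + 2} = I + \frac{6 + 3 I}{4} = I + \left(\frac{3}{2} + \frac{3 I}{4}\right) = \frac{3}{2} + \frac{7 I}{4}$)
$J = \frac{2}{3}$ ($J = \frac{1}{\frac{3}{2} + \frac{7}{4} \cdot 0} = \frac{1}{\frac{3}{2} + 0} = \frac{1}{\frac{3}{2}} = \frac{2}{3} \approx 0.66667$)
$J O{\left(-4 \right)} = \frac{2 \cdot \frac{1}{2} \left(-4\right)}{3} = \frac{2}{3} \left(-2\right) = - \frac{4}{3}$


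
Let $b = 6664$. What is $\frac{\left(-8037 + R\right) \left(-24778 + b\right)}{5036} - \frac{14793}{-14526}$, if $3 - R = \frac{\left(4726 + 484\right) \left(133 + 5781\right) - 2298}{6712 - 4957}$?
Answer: $\frac{4052416645113}{44027230} \approx 92043.0$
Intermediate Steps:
$R = - \frac{30804377}{1755}$ ($R = 3 - \frac{\left(4726 + 484\right) \left(133 + 5781\right) - 2298}{6712 - 4957} = 3 - \frac{5210 \cdot 5914 - 2298}{1755} = 3 - \left(30811940 - 2298\right) \frac{1}{1755} = 3 - 30809642 \cdot \frac{1}{1755} = 3 - \frac{30809642}{1755} = - \frac{30804377}{1755} \approx -17552.0$)
$\frac{\left(-8037 + R\right) \left(-24778 + b\right)}{5036} - \frac{14793}{-14526} = \frac{\left(-8037 - \frac{30804377}{1755}\right) \left(-24778 + 6664\right)}{5036} - \frac{14793}{-14526} = \left(- \frac{44909312}{1755}\right) \left(-18114\right) \frac{1}{5036} - - \frac{4931}{4842} = \frac{271162425856}{585} \cdot \frac{1}{5036} + \frac{4931}{4842} = \frac{67790606464}{736515} + \frac{4931}{4842} = \frac{4052416645113}{44027230}$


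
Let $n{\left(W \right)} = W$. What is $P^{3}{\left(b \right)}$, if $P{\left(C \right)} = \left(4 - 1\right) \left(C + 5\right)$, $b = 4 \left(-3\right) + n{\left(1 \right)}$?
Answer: $-5832$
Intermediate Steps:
$b = -11$ ($b = 4 \left(-3\right) + 1 = -12 + 1 = -11$)
$P{\left(C \right)} = 15 + 3 C$ ($P{\left(C \right)} = 3 \left(5 + C\right) = 15 + 3 C$)
$P^{3}{\left(b \right)} = \left(15 + 3 \left(-11\right)\right)^{3} = \left(15 - 33\right)^{3} = \left(-18\right)^{3} = -5832$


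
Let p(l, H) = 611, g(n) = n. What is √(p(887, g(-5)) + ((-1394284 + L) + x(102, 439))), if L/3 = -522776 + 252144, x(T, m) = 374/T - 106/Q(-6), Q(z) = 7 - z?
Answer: I*√3354677274/39 ≈ 1485.1*I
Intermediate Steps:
x(T, m) = -106/13 + 374/T (x(T, m) = 374/T - 106/(7 - 1*(-6)) = 374/T - 106/(7 + 6) = 374/T - 106/13 = -106/13 + 374/T)
L = -811896 (L = 3*(-522776 + 252144) = 3*(-270632) = -811896)
√(p(887, g(-5)) + ((-1394284 + L) + x(102, 439))) = √(611 + ((-1394284 - 811896) + (-106/13 + 374/102))) = √(611 + (-2206180 + (-106/13 + 374*(1/102)))) = √(611 + (-2206180 + (-106/13 + 11/3))) = √(611 + (-2206180 - 175/39)) = √(611 - 86041195/39) = √(-86017366/39) = I*√3354677274/39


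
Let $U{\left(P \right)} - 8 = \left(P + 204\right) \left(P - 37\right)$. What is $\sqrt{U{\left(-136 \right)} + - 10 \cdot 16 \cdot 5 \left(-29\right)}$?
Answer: $2 \sqrt{2861} \approx 106.98$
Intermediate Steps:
$U{\left(P \right)} = 8 + \left(-37 + P\right) \left(204 + P\right)$ ($U{\left(P \right)} = 8 + \left(P + 204\right) \left(P - 37\right) = 8 + \left(204 + P\right) \left(P - 37\right) = 8 + \left(204 + P\right) \left(-37 + P\right) = 8 + \left(-37 + P\right) \left(204 + P\right)$)
$\sqrt{U{\left(-136 \right)} + - 10 \cdot 16 \cdot 5 \left(-29\right)} = \sqrt{\left(-7540 + \left(-136\right)^{2} + 167 \left(-136\right)\right) + - 10 \cdot 16 \cdot 5 \left(-29\right)} = \sqrt{\left(-7540 + 18496 - 22712\right) + \left(-10\right) 80 \left(-29\right)} = \sqrt{-11756 - -23200} = \sqrt{-11756 + 23200} = \sqrt{11444} = 2 \sqrt{2861}$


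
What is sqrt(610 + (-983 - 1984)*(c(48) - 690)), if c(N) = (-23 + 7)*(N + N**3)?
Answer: 4*sqrt(328396870) ≈ 72487.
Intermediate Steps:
c(N) = -16*N - 16*N**3 (c(N) = -16*(N + N**3) = -16*N - 16*N**3)
sqrt(610 + (-983 - 1984)*(c(48) - 690)) = sqrt(610 + (-983 - 1984)*(-16*48*(1 + 48**2) - 690)) = sqrt(610 - 2967*(-16*48*(1 + 2304) - 690)) = sqrt(610 - 2967*(-16*48*2305 - 690)) = sqrt(610 - 2967*(-1770240 - 690)) = sqrt(610 - 2967*(-1770930)) = sqrt(610 + 5254349310) = sqrt(5254349920) = 4*sqrt(328396870)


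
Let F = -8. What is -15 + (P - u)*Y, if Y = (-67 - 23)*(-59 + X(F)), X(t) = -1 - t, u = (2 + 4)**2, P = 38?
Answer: 9345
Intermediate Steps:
u = 36 (u = 6**2 = 36)
Y = 4680 (Y = (-67 - 23)*(-59 + (-1 - 1*(-8))) = -90*(-59 + (-1 + 8)) = -90*(-59 + 7) = -90*(-52) = 4680)
-15 + (P - u)*Y = -15 + (38 - 1*36)*4680 = -15 + (38 - 36)*4680 = -15 + 2*4680 = -15 + 9360 = 9345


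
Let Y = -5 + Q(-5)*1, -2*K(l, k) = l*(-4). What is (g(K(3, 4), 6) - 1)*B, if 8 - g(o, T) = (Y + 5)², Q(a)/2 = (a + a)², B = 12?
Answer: -479916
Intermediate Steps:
Q(a) = 8*a² (Q(a) = 2*(a + a)² = 2*(2*a)² = 2*(4*a²) = 8*a²)
K(l, k) = 2*l (K(l, k) = -l*(-4)/2 = -(-2)*l = 2*l)
Y = 195 (Y = -5 + (8*(-5)²)*1 = -5 + (8*25)*1 = -5 + 200*1 = -5 + 200 = 195)
g(o, T) = -39992 (g(o, T) = 8 - (195 + 5)² = 8 - 1*200² = 8 - 1*40000 = 8 - 40000 = -39992)
(g(K(3, 4), 6) - 1)*B = (-39992 - 1)*12 = -39993*12 = -479916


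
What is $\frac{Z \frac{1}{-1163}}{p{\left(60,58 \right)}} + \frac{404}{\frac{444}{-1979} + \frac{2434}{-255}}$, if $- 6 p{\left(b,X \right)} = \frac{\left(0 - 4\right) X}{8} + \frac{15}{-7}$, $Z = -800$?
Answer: $- \frac{12880998318030}{312487373651} \approx -41.221$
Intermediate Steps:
$p{\left(b,X \right)} = \frac{5}{14} + \frac{X}{12}$ ($p{\left(b,X \right)} = - \frac{\frac{\left(0 - 4\right) X}{8} + \frac{15}{-7}}{6} = - \frac{- 4 X \frac{1}{8} + 15 \left(- \frac{1}{7}\right)}{6} = - \frac{- \frac{X}{2} - \frac{15}{7}}{6} = - \frac{- \frac{15}{7} - \frac{X}{2}}{6} = \frac{5}{14} + \frac{X}{12}$)
$\frac{Z \frac{1}{-1163}}{p{\left(60,58 \right)}} + \frac{404}{\frac{444}{-1979} + \frac{2434}{-255}} = \frac{\left(-800\right) \frac{1}{-1163}}{\frac{5}{14} + \frac{1}{12} \cdot 58} + \frac{404}{\frac{444}{-1979} + \frac{2434}{-255}} = \frac{\left(-800\right) \left(- \frac{1}{1163}\right)}{\frac{5}{14} + \frac{29}{6}} + \frac{404}{444 \left(- \frac{1}{1979}\right) + 2434 \left(- \frac{1}{255}\right)} = \frac{800}{1163 \cdot \frac{109}{21}} + \frac{404}{- \frac{444}{1979} - \frac{2434}{255}} = \frac{800}{1163} \cdot \frac{21}{109} + \frac{404}{- \frac{4930106}{504645}} = \frac{16800}{126767} + 404 \left(- \frac{504645}{4930106}\right) = \frac{16800}{126767} - \frac{101938290}{2465053} = - \frac{12880998318030}{312487373651}$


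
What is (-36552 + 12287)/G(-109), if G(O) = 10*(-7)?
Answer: 4853/14 ≈ 346.64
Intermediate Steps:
G(O) = -70
(-36552 + 12287)/G(-109) = (-36552 + 12287)/(-70) = -24265*(-1/70) = 4853/14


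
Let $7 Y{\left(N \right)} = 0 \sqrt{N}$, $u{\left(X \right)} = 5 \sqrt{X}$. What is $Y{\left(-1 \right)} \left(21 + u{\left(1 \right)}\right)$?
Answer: $0$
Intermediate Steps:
$Y{\left(N \right)} = 0$ ($Y{\left(N \right)} = \frac{0 \sqrt{N}}{7} = \frac{1}{7} \cdot 0 = 0$)
$Y{\left(-1 \right)} \left(21 + u{\left(1 \right)}\right) = 0 \left(21 + 5 \sqrt{1}\right) = 0 \left(21 + 5 \cdot 1\right) = 0 \left(21 + 5\right) = 0 \cdot 26 = 0$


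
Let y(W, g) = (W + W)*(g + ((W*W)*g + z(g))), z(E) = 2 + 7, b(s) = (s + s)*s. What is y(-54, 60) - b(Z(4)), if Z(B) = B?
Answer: -18903164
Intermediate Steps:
b(s) = 2*s**2 (b(s) = (2*s)*s = 2*s**2)
z(E) = 9
y(W, g) = 2*W*(9 + g + g*W**2) (y(W, g) = (W + W)*(g + ((W*W)*g + 9)) = (2*W)*(g + (W**2*g + 9)) = (2*W)*(g + (g*W**2 + 9)) = (2*W)*(g + (9 + g*W**2)) = (2*W)*(9 + g + g*W**2) = 2*W*(9 + g + g*W**2))
y(-54, 60) - b(Z(4)) = 2*(-54)*(9 + 60 + 60*(-54)**2) - 2*4**2 = 2*(-54)*(9 + 60 + 60*2916) - 2*16 = 2*(-54)*(9 + 60 + 174960) - 1*32 = 2*(-54)*175029 - 32 = -18903132 - 32 = -18903164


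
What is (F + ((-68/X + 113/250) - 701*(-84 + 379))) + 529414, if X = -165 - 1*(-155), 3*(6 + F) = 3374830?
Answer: 1085672689/750 ≈ 1.4476e+6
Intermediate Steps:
F = 3374812/3 (F = -6 + (1/3)*3374830 = -6 + 3374830/3 = 3374812/3 ≈ 1.1249e+6)
X = -10 (X = -165 + 155 = -10)
(F + ((-68/X + 113/250) - 701*(-84 + 379))) + 529414 = (3374812/3 + ((-68/(-10) + 113/250) - 701*(-84 + 379))) + 529414 = (3374812/3 + ((-68*(-1/10) + 113*(1/250)) - 701*295)) + 529414 = (3374812/3 + ((34/5 + 113/250) - 206795)) + 529414 = (3374812/3 + (1813/250 - 206795)) + 529414 = (3374812/3 - 51696937/250) + 529414 = 688612189/750 + 529414 = 1085672689/750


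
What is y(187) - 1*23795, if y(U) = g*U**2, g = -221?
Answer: -7751944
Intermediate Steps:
y(U) = -221*U**2
y(187) - 1*23795 = -221*187**2 - 1*23795 = -221*34969 - 23795 = -7728149 - 23795 = -7751944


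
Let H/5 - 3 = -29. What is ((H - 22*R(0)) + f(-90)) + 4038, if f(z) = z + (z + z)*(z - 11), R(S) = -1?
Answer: 22020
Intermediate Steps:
H = -130 (H = 15 + 5*(-29) = 15 - 145 = -130)
f(z) = z + 2*z*(-11 + z) (f(z) = z + (2*z)*(-11 + z) = z + 2*z*(-11 + z))
((H - 22*R(0)) + f(-90)) + 4038 = ((-130 - 22*(-1)) - 90*(-21 + 2*(-90))) + 4038 = ((-130 + 22) - 90*(-21 - 180)) + 4038 = (-108 - 90*(-201)) + 4038 = (-108 + 18090) + 4038 = 17982 + 4038 = 22020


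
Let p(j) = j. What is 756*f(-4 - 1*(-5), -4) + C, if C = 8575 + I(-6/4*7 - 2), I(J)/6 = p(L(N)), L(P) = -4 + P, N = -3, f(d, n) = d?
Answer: 9289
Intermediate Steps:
I(J) = -42 (I(J) = 6*(-4 - 3) = 6*(-7) = -42)
C = 8533 (C = 8575 - 42 = 8533)
756*f(-4 - 1*(-5), -4) + C = 756*(-4 - 1*(-5)) + 8533 = 756*(-4 + 5) + 8533 = 756*1 + 8533 = 756 + 8533 = 9289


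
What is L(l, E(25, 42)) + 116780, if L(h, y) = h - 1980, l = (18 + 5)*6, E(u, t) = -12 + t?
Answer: 114938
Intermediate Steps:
l = 138 (l = 23*6 = 138)
L(h, y) = -1980 + h
L(l, E(25, 42)) + 116780 = (-1980 + 138) + 116780 = -1842 + 116780 = 114938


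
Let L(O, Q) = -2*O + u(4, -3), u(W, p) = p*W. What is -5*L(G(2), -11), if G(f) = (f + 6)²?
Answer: 700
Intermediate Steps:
G(f) = (6 + f)²
u(W, p) = W*p
L(O, Q) = -12 - 2*O (L(O, Q) = -2*O + 4*(-3) = -2*O - 12 = -12 - 2*O)
-5*L(G(2), -11) = -5*(-12 - 2*(6 + 2)²) = -5*(-12 - 2*8²) = -5*(-12 - 2*64) = -5*(-12 - 128) = -5*(-140) = 700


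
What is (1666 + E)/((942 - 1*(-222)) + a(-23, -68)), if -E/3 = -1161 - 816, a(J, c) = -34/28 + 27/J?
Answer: 2446234/374039 ≈ 6.5401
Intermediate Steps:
a(J, c) = -17/14 + 27/J (a(J, c) = -34*1/28 + 27/J = -17/14 + 27/J)
E = 5931 (E = -3*(-1161 - 816) = -3*(-1977) = 5931)
(1666 + E)/((942 - 1*(-222)) + a(-23, -68)) = (1666 + 5931)/((942 - 1*(-222)) + (-17/14 + 27/(-23))) = 7597/((942 + 222) + (-17/14 + 27*(-1/23))) = 7597/(1164 + (-17/14 - 27/23)) = 7597/(1164 - 769/322) = 7597/(374039/322) = 7597*(322/374039) = 2446234/374039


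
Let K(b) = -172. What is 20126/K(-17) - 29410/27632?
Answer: -70147519/594088 ≈ -118.08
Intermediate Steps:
20126/K(-17) - 29410/27632 = 20126/(-172) - 29410/27632 = 20126*(-1/172) - 29410*1/27632 = -10063/86 - 14705/13816 = -70147519/594088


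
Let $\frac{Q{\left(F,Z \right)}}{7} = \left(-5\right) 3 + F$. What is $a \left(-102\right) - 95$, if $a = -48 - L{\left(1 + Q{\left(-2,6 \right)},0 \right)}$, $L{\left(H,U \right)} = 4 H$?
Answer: $-43343$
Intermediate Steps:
$Q{\left(F,Z \right)} = -105 + 7 F$ ($Q{\left(F,Z \right)} = 7 \left(\left(-5\right) 3 + F\right) = 7 \left(-15 + F\right) = -105 + 7 F$)
$a = 424$ ($a = -48 - 4 \left(1 + \left(-105 + 7 \left(-2\right)\right)\right) = -48 - 4 \left(1 - 119\right) = -48 - 4 \left(-118\right) = -48 - -472 = -48 + 472 = 424$)
$a \left(-102\right) - 95 = 424 \left(-102\right) - 95 = -43248 - 95 = -43343$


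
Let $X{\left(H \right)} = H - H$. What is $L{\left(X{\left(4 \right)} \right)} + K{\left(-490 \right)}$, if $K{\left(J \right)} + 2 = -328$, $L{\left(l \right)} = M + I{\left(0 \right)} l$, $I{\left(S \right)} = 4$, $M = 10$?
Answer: $-320$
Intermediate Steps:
$X{\left(H \right)} = 0$
$L{\left(l \right)} = 10 + 4 l$
$K{\left(J \right)} = -330$ ($K{\left(J \right)} = -2 - 328 = -330$)
$L{\left(X{\left(4 \right)} \right)} + K{\left(-490 \right)} = \left(10 + 4 \cdot 0\right) - 330 = \left(10 + 0\right) - 330 = 10 - 330 = -320$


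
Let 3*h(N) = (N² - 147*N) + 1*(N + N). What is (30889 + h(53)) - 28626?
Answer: 1913/3 ≈ 637.67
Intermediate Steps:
h(N) = -145*N/3 + N²/3 (h(N) = ((N² - 147*N) + 1*(N + N))/3 = ((N² - 147*N) + 1*(2*N))/3 = ((N² - 147*N) + 2*N)/3 = (N² - 145*N)/3 = -145*N/3 + N²/3)
(30889 + h(53)) - 28626 = (30889 + (⅓)*53*(-145 + 53)) - 28626 = (30889 + (⅓)*53*(-92)) - 28626 = (30889 - 4876/3) - 28626 = 87791/3 - 28626 = 1913/3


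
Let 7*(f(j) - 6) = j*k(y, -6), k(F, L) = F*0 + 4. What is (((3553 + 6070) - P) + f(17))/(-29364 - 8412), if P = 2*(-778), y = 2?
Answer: -26121/88144 ≈ -0.29634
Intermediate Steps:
k(F, L) = 4 (k(F, L) = 0 + 4 = 4)
P = -1556
f(j) = 6 + 4*j/7 (f(j) = 6 + (j*4)/7 = 6 + (4*j)/7 = 6 + 4*j/7)
(((3553 + 6070) - P) + f(17))/(-29364 - 8412) = (((3553 + 6070) - 1*(-1556)) + (6 + (4/7)*17))/(-29364 - 8412) = ((9623 + 1556) + (6 + 68/7))/(-37776) = (11179 + 110/7)*(-1/37776) = (78363/7)*(-1/37776) = -26121/88144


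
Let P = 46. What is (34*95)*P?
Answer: 148580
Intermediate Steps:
(34*95)*P = (34*95)*46 = 3230*46 = 148580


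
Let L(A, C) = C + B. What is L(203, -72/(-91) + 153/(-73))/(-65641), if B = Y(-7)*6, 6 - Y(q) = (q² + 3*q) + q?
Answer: 606537/436053163 ≈ 0.0013910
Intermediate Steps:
Y(q) = 6 - q² - 4*q (Y(q) = 6 - ((q² + 3*q) + q) = 6 - (q² + 4*q) = 6 + (-q² - 4*q) = 6 - q² - 4*q)
B = -90 (B = (6 - 1*(-7)² - 4*(-7))*6 = (6 - 1*49 + 28)*6 = (6 - 49 + 28)*6 = -15*6 = -90)
L(A, C) = -90 + C (L(A, C) = C - 90 = -90 + C)
L(203, -72/(-91) + 153/(-73))/(-65641) = (-90 + (-72/(-91) + 153/(-73)))/(-65641) = (-90 + (-72*(-1/91) + 153*(-1/73)))*(-1/65641) = (-90 + (72/91 - 153/73))*(-1/65641) = (-90 - 8667/6643)*(-1/65641) = -606537/6643*(-1/65641) = 606537/436053163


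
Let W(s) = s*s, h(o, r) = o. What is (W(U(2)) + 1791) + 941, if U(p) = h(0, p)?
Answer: 2732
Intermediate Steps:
U(p) = 0
W(s) = s²
(W(U(2)) + 1791) + 941 = (0² + 1791) + 941 = (0 + 1791) + 941 = 1791 + 941 = 2732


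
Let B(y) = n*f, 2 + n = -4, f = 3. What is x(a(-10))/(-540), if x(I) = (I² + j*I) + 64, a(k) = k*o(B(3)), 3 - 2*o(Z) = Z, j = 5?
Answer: -2641/135 ≈ -19.563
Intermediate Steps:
n = -6 (n = -2 - 4 = -6)
B(y) = -18 (B(y) = -6*3 = -18)
o(Z) = 3/2 - Z/2
a(k) = 21*k/2 (a(k) = k*(3/2 - ½*(-18)) = k*(3/2 + 9) = k*(21/2) = 21*k/2)
x(I) = 64 + I² + 5*I (x(I) = (I² + 5*I) + 64 = 64 + I² + 5*I)
x(a(-10))/(-540) = (64 + ((21/2)*(-10))² + 5*((21/2)*(-10)))/(-540) = (64 + (-105)² + 5*(-105))*(-1/540) = (64 + 11025 - 525)*(-1/540) = 10564*(-1/540) = -2641/135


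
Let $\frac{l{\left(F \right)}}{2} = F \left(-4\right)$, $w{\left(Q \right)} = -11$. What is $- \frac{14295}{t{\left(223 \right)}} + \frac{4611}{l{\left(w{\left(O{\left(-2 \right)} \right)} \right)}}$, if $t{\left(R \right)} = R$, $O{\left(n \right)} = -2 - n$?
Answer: $- \frac{229707}{19624} \approx -11.705$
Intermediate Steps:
$l{\left(F \right)} = - 8 F$ ($l{\left(F \right)} = 2 F \left(-4\right) = 2 \left(- 4 F\right) = - 8 F$)
$- \frac{14295}{t{\left(223 \right)}} + \frac{4611}{l{\left(w{\left(O{\left(-2 \right)} \right)} \right)}} = - \frac{14295}{223} + \frac{4611}{\left(-8\right) \left(-11\right)} = \left(-14295\right) \frac{1}{223} + \frac{4611}{88} = - \frac{14295}{223} + 4611 \cdot \frac{1}{88} = - \frac{14295}{223} + \frac{4611}{88} = - \frac{229707}{19624}$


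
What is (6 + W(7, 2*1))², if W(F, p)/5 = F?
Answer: 1681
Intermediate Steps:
W(F, p) = 5*F
(6 + W(7, 2*1))² = (6 + 5*7)² = (6 + 35)² = 41² = 1681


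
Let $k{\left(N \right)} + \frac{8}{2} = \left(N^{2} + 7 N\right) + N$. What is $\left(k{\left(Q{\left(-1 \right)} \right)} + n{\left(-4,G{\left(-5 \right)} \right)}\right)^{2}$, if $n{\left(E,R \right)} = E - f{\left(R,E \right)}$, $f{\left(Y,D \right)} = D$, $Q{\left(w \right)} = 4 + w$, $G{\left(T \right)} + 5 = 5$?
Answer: $841$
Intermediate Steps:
$G{\left(T \right)} = 0$ ($G{\left(T \right)} = -5 + 5 = 0$)
$n{\left(E,R \right)} = 0$ ($n{\left(E,R \right)} = E - E = 0$)
$k{\left(N \right)} = -4 + N^{2} + 8 N$ ($k{\left(N \right)} = -4 + \left(\left(N^{2} + 7 N\right) + N\right) = -4 + \left(N^{2} + 8 N\right) = -4 + N^{2} + 8 N$)
$\left(k{\left(Q{\left(-1 \right)} \right)} + n{\left(-4,G{\left(-5 \right)} \right)}\right)^{2} = \left(\left(-4 + \left(4 - 1\right)^{2} + 8 \left(4 - 1\right)\right) + 0\right)^{2} = \left(\left(-4 + 3^{2} + 8 \cdot 3\right) + 0\right)^{2} = \left(\left(-4 + 9 + 24\right) + 0\right)^{2} = \left(29 + 0\right)^{2} = 29^{2} = 841$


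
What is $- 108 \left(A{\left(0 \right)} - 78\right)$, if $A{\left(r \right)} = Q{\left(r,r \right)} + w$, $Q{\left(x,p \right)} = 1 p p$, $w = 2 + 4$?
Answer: $7776$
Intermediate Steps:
$w = 6$
$Q{\left(x,p \right)} = p^{2}$ ($Q{\left(x,p \right)} = p p = p^{2}$)
$A{\left(r \right)} = 6 + r^{2}$ ($A{\left(r \right)} = r^{2} + 6 = 6 + r^{2}$)
$- 108 \left(A{\left(0 \right)} - 78\right) = - 108 \left(\left(6 + 0^{2}\right) - 78\right) = - 108 \left(\left(6 + 0\right) - 78\right) = - 108 \left(6 - 78\right) = \left(-108\right) \left(-72\right) = 7776$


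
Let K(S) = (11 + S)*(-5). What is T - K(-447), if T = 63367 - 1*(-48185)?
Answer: 109372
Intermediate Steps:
T = 111552 (T = 63367 + 48185 = 111552)
K(S) = -55 - 5*S
T - K(-447) = 111552 - (-55 - 5*(-447)) = 111552 - (-55 + 2235) = 111552 - 1*2180 = 111552 - 2180 = 109372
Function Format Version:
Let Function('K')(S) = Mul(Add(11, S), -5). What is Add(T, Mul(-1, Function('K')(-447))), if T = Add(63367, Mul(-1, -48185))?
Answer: 109372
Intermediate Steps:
T = 111552 (T = Add(63367, 48185) = 111552)
Function('K')(S) = Add(-55, Mul(-5, S))
Add(T, Mul(-1, Function('K')(-447))) = Add(111552, Mul(-1, Add(-55, Mul(-5, -447)))) = Add(111552, Mul(-1, Add(-55, 2235))) = Add(111552, Mul(-1, 2180)) = Add(111552, -2180) = 109372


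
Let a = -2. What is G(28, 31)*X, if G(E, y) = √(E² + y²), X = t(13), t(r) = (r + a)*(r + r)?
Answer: 286*√1745 ≈ 11947.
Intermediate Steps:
t(r) = 2*r*(-2 + r) (t(r) = (r - 2)*(r + r) = (-2 + r)*(2*r) = 2*r*(-2 + r))
X = 286 (X = 2*13*(-2 + 13) = 2*13*11 = 286)
G(28, 31)*X = √(28² + 31²)*286 = √(784 + 961)*286 = √1745*286 = 286*√1745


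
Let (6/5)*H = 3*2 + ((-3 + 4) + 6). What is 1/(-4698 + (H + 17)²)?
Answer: -36/141239 ≈ -0.00025489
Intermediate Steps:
H = 65/6 (H = 5*(3*2 + ((-3 + 4) + 6))/6 = 5*(6 + (1 + 6))/6 = 5*(6 + 7)/6 = (⅚)*13 = 65/6 ≈ 10.833)
1/(-4698 + (H + 17)²) = 1/(-4698 + (65/6 + 17)²) = 1/(-4698 + (167/6)²) = 1/(-4698 + 27889/36) = 1/(-141239/36) = -36/141239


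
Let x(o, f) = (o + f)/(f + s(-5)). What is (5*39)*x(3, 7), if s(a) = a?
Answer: 975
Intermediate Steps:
x(o, f) = (f + o)/(-5 + f) (x(o, f) = (o + f)/(f - 5) = (f + o)/(-5 + f))
(5*39)*x(3, 7) = (5*39)*((7 + 3)/(-5 + 7)) = 195*(10/2) = 195*((1/2)*10) = 195*5 = 975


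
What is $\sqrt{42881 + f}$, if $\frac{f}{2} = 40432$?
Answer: $\sqrt{123745} \approx 351.77$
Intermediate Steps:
$f = 80864$ ($f = 2 \cdot 40432 = 80864$)
$\sqrt{42881 + f} = \sqrt{42881 + 80864} = \sqrt{123745}$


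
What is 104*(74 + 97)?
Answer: 17784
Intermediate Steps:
104*(74 + 97) = 104*171 = 17784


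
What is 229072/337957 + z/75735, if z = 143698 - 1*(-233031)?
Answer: 144666970573/25595173395 ≈ 5.6521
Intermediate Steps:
z = 376729 (z = 143698 + 233031 = 376729)
229072/337957 + z/75735 = 229072/337957 + 376729/75735 = 144666970573/25595173395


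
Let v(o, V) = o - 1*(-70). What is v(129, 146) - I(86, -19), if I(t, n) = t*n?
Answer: 1833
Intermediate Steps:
v(o, V) = 70 + o (v(o, V) = o + 70 = 70 + o)
I(t, n) = n*t
v(129, 146) - I(86, -19) = (70 + 129) - (-19)*86 = 199 - 1*(-1634) = 199 + 1634 = 1833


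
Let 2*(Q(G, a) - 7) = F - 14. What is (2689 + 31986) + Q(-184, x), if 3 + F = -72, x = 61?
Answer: 69275/2 ≈ 34638.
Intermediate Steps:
F = -75 (F = -3 - 72 = -75)
Q(G, a) = -75/2 (Q(G, a) = 7 + (-75 - 14)/2 = 7 + (½)*(-89) = 7 - 89/2 = -75/2)
(2689 + 31986) + Q(-184, x) = (2689 + 31986) - 75/2 = 34675 - 75/2 = 69275/2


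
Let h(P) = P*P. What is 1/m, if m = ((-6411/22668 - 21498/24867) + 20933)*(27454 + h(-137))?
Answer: 62631684/60598222710444109 ≈ 1.0336e-9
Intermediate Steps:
h(P) = P²
m = 60598222710444109/62631684 (m = ((-6411/22668 - 21498/24867) + 20933)*(27454 + (-137)²) = ((-6411*1/22668 - 21498*1/24867) + 20933)*(27454 + 18769) = ((-2137/7556 - 7166/8289) + 20933)*46223 = (-71859889/62631684 + 20933)*46223 = (1310997181283/62631684)*46223 = 60598222710444109/62631684 ≈ 9.6753e+8)
1/m = 1/(60598222710444109/62631684) = 62631684/60598222710444109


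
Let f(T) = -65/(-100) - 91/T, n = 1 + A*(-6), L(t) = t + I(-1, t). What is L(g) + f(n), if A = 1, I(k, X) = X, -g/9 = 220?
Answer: -78823/20 ≈ -3941.1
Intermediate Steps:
g = -1980 (g = -9*220 = -1980)
L(t) = 2*t (L(t) = t + t = 2*t)
n = -5 (n = 1 + 1*(-6) = 1 - 6 = -5)
f(T) = 13/20 - 91/T (f(T) = -65*(-1/100) - 91/T = 13/20 - 91/T)
L(g) + f(n) = 2*(-1980) + (13/20 - 91/(-5)) = -3960 + (13/20 - 91*(-⅕)) = -3960 + (13/20 + 91/5) = -3960 + 377/20 = -78823/20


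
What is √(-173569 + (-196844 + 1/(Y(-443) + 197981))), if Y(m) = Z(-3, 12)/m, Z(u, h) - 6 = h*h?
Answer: I*√2849306798066414746138/87705433 ≈ 608.62*I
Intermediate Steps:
Z(u, h) = 6 + h² (Z(u, h) = 6 + h*h = 6 + h²)
Y(m) = 150/m (Y(m) = (6 + 12²)/m = (6 + 144)/m = 150/m)
√(-173569 + (-196844 + 1/(Y(-443) + 197981))) = √(-173569 + (-196844 + 1/(150/(-443) + 197981))) = √(-173569 + (-196844 + 1/(150*(-1/443) + 197981))) = √(-173569 + (-196844 + 1/(-150/443 + 197981))) = √(-173569 + (-196844 + 1/(87705433/443))) = √(-173569 + (-196844 + 443/87705433)) = √(-173569 - 17264288253009/87705433) = √(-32487232553386/87705433) = I*√2849306798066414746138/87705433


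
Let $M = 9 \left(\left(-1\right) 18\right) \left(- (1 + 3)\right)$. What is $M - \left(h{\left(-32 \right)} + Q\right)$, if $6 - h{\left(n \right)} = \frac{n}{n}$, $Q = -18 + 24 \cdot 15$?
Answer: $301$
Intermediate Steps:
$Q = 342$ ($Q = -18 + 360 = 342$)
$h{\left(n \right)} = 5$ ($h{\left(n \right)} = 6 - \frac{n}{n} = 6 - 1 = 5$)
$M = 648$ ($M = 9 \left(-18\right) \left(\left(-1\right) 4\right) = \left(-162\right) \left(-4\right) = 648$)
$M - \left(h{\left(-32 \right)} + Q\right) = 648 - \left(5 + 342\right) = 648 - 347 = 301$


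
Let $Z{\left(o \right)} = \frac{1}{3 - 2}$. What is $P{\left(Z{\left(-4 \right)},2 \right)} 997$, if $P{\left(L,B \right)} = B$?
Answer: $1994$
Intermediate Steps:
$Z{\left(o \right)} = 1$ ($Z{\left(o \right)} = 1^{-1} = 1$)
$P{\left(Z{\left(-4 \right)},2 \right)} 997 = 2 \cdot 997 = 1994$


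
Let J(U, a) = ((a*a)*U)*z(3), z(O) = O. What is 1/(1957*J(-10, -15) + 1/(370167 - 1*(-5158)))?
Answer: -375325/4957949418749 ≈ -7.5702e-8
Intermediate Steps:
J(U, a) = 3*U*a**2 (J(U, a) = ((a*a)*U)*3 = (a**2*U)*3 = (U*a**2)*3 = 3*U*a**2)
1/(1957*J(-10, -15) + 1/(370167 - 1*(-5158))) = 1/(1957*(3*(-10)*(-15)**2) + 1/(370167 - 1*(-5158))) = 1/(1957*(3*(-10)*225) + 1/(370167 + 5158)) = 1/(1957*(-6750) + 1/375325) = 1/(-13209750 + 1/375325) = 1/(-4957949418749/375325) = -375325/4957949418749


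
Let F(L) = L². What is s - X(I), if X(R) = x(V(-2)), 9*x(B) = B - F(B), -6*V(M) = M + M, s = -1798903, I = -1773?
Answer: -145711145/81 ≈ -1.7989e+6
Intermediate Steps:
V(M) = -M/3 (V(M) = -(M + M)/6 = -M/3)
x(B) = -B²/9 + B/9 (x(B) = (B - B²)/9 = -B²/9 + B/9)
X(R) = 2/81 (X(R) = (-⅓*(-2))*(1 - (-1)*(-2)/3)/9 = (⅑)*(⅔)*(1 - 1*⅔) = (⅑)*(⅔)*(1 - ⅔) = (⅑)*(⅔)*(⅓) = 2/81)
s - X(I) = -1798903 - 1*2/81 = -1798903 - 2/81 = -145711145/81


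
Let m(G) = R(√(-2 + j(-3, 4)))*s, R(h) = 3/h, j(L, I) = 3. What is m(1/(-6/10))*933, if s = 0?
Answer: 0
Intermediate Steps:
m(G) = 0 (m(G) = (3/(√(-2 + 3)))*0 = (3/(√1))*0 = (3/1)*0 = (3*1)*0 = 3*0 = 0)
m(1/(-6/10))*933 = 0*933 = 0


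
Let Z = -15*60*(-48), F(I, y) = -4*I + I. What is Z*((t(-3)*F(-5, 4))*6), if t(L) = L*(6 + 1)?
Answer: -81648000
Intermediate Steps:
F(I, y) = -3*I
t(L) = 7*L (t(L) = L*7 = 7*L)
Z = 43200 (Z = -900*(-48) = 43200)
Z*((t(-3)*F(-5, 4))*6) = 43200*(((7*(-3))*(-3*(-5)))*6) = 43200*(-21*15*6) = 43200*(-315*6) = 43200*(-1890) = -81648000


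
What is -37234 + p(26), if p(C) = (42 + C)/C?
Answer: -484008/13 ≈ -37231.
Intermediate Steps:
p(C) = (42 + C)/C
-37234 + p(26) = -37234 + (42 + 26)/26 = -37234 + (1/26)*68 = -37234 + 34/13 = -484008/13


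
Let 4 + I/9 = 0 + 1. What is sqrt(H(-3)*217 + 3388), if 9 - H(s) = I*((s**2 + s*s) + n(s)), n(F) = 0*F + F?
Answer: sqrt(93226) ≈ 305.33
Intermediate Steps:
I = -27 (I = -36 + 9*(0 + 1) = -36 + 9*1 = -36 + 9 = -27)
n(F) = F (n(F) = 0 + F = F)
H(s) = 9 + 27*s + 54*s**2 (H(s) = 9 - (-27)*((s**2 + s*s) + s) = 9 - (-27)*((s**2 + s**2) + s) = 9 - (-27)*(2*s**2 + s) = 9 - (-27)*(s + 2*s**2) = 9 - (-54*s**2 - 27*s) = 9 + (27*s + 54*s**2) = 9 + 27*s + 54*s**2)
sqrt(H(-3)*217 + 3388) = sqrt((9 + 27*(-3) + 54*(-3)**2)*217 + 3388) = sqrt((9 - 81 + 54*9)*217 + 3388) = sqrt((9 - 81 + 486)*217 + 3388) = sqrt(414*217 + 3388) = sqrt(89838 + 3388) = sqrt(93226)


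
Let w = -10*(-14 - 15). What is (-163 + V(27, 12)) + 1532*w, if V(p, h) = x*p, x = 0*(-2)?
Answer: 444117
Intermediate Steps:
x = 0
V(p, h) = 0 (V(p, h) = 0*p = 0)
w = 290 (w = -10*(-29) = 290)
(-163 + V(27, 12)) + 1532*w = (-163 + 0) + 1532*290 = -163 + 444280 = 444117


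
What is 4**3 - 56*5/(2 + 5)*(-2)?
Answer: 144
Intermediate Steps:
4**3 - 56*5/(2 + 5)*(-2) = 64 - 56*5/7*(-2) = 64 - 56*5*(1/7)*(-2) = 64 - 40*(-2) = 64 - 56*(-10/7) = 64 + 80 = 144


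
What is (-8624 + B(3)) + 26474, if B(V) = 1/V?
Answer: 53551/3 ≈ 17850.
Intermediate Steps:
(-8624 + B(3)) + 26474 = (-8624 + 1/3) + 26474 = (-8624 + ⅓) + 26474 = -25871/3 + 26474 = 53551/3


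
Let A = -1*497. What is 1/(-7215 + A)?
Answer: -1/7712 ≈ -0.00012967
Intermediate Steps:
A = -497
1/(-7215 + A) = 1/(-7215 - 497) = 1/(-7712) = -1/7712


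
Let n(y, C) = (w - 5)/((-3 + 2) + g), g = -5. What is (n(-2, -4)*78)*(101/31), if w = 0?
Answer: 6565/31 ≈ 211.77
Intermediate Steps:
n(y, C) = ⅚ (n(y, C) = (0 - 5)/((-3 + 2) - 5) = -5/(-1 - 5) = -5/(-6) = -5*(-⅙) = ⅚)
(n(-2, -4)*78)*(101/31) = ((⅚)*78)*(101/31) = 65*(101*(1/31)) = 65*(101/31) = 6565/31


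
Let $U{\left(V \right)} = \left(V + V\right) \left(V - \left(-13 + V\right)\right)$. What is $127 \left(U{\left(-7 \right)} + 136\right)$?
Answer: $-5842$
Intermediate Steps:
$U{\left(V \right)} = 26 V$ ($U{\left(V \right)} = 2 V 13 = 26 V$)
$127 \left(U{\left(-7 \right)} + 136\right) = 127 \left(26 \left(-7\right) + 136\right) = 127 \left(-182 + 136\right) = 127 \left(-46\right) = -5842$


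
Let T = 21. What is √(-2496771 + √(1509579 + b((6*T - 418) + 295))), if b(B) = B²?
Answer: √(-2496771 + 6*√41933) ≈ 1579.7*I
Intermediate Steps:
√(-2496771 + √(1509579 + b((6*T - 418) + 295))) = √(-2496771 + √(1509579 + ((6*21 - 418) + 295)²)) = √(-2496771 + √(1509579 + ((126 - 418) + 295)²)) = √(-2496771 + √(1509579 + (-292 + 295)²)) = √(-2496771 + √(1509579 + 3²)) = √(-2496771 + √(1509579 + 9)) = √(-2496771 + √1509588) = √(-2496771 + 6*√41933)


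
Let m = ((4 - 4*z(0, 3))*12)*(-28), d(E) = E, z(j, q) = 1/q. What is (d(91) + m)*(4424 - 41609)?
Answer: 29933925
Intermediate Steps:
z(j, q) = 1/q
m = -896 (m = ((4 - 4/3)*12)*(-28) = ((8/3)*12)*(-28) = 32*(-28) = -896)
(d(91) + m)*(4424 - 41609) = (91 - 896)*(4424 - 41609) = -805*(-37185) = 29933925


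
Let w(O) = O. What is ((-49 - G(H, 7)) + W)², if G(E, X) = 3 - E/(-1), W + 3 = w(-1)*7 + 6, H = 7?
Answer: 3969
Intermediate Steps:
W = -4 (W = -3 + (-1*7 + 6) = -3 + (-7 + 6) = -3 - 1 = -4)
G(E, X) = 3 + E (G(E, X) = 3 - E*(-1) = 3 - (-1)*E = 3 + E)
((-49 - G(H, 7)) + W)² = ((-49 - (3 + 7)) - 4)² = ((-49 - 1*10) - 4)² = ((-49 - 10) - 4)² = (-59 - 4)² = (-63)² = 3969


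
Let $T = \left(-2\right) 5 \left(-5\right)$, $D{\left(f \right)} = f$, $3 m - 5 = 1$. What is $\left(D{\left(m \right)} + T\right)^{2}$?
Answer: $2704$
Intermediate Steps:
$m = 2$ ($m = \frac{5}{3} + \frac{1}{3} \cdot 1 = \frac{5}{3} + \frac{1}{3} = 2$)
$T = 50$ ($T = \left(-10\right) \left(-5\right) = 50$)
$\left(D{\left(m \right)} + T\right)^{2} = \left(2 + 50\right)^{2} = 52^{2} = 2704$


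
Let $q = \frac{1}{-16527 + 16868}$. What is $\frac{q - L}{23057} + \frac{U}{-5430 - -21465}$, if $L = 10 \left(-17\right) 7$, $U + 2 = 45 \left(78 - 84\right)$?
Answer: $\frac{4368275821}{126074177295} \approx 0.034648$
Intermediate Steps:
$U = -272$ ($U = -2 + 45 \left(78 - 84\right) = -2 + 45 \left(-6\right) = -2 - 270 = -272$)
$q = \frac{1}{341} \approx 0.0029326$
$L = -1190$ ($L = \left(-170\right) 7 = -1190$)
$\frac{q - L}{23057} + \frac{U}{-5430 - -21465} = \frac{\frac{1}{341} - -1190}{23057} - \frac{272}{-5430 - -21465} = \left(\frac{1}{341} + 1190\right) \frac{1}{23057} - \frac{272}{-5430 + 21465} = \frac{405791}{341} \cdot \frac{1}{23057} - \frac{272}{16035} = \frac{405791}{7862437} - \frac{272}{16035} = \frac{4368275821}{126074177295}$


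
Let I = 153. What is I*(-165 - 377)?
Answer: -82926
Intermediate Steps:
I*(-165 - 377) = 153*(-165 - 377) = 153*(-542) = -82926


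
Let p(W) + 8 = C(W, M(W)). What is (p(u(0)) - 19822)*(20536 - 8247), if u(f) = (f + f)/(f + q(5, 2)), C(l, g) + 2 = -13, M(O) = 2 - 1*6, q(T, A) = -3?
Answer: -243875205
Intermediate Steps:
M(O) = -4 (M(O) = 2 - 6 = -4)
C(l, g) = -15 (C(l, g) = -2 - 13 = -15)
u(f) = 2*f/(-3 + f) (u(f) = (f + f)/(f - 3) = (2*f)/(-3 + f) = 2*f/(-3 + f))
p(W) = -23 (p(W) = -8 - 15 = -23)
(p(u(0)) - 19822)*(20536 - 8247) = (-23 - 19822)*(20536 - 8247) = -19845*12289 = -243875205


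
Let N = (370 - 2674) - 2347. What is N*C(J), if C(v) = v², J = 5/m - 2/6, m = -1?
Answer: -1190656/9 ≈ -1.3230e+5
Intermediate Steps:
J = -16/3 (J = 5/(-1) - 2/6 = 5*(-1) - 2*⅙ = -5 - ⅓ = -16/3 ≈ -5.3333)
N = -4651 (N = -2304 - 2347 = -4651)
N*C(J) = -4651*(-16/3)² = -4651*256/9 = -1190656/9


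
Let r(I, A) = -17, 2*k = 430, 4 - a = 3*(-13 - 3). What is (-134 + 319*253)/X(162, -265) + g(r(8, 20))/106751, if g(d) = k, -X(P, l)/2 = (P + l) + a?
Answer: 8601270253/10888602 ≈ 789.93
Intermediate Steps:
a = 52 (a = 4 - 3*(-13 - 3) = 4 - 3*(-16) = 4 - 1*(-48) = 4 + 48 = 52)
X(P, l) = -104 - 2*P - 2*l (X(P, l) = -2*((P + l) + 52) = -2*(52 + P + l) = -104 - 2*P - 2*l)
k = 215 (k = (½)*430 = 215)
g(d) = 215
(-134 + 319*253)/X(162, -265) + g(r(8, 20))/106751 = (-134 + 319*253)/(-104 - 2*162 - 2*(-265)) + 215/106751 = (-134 + 80707)/(-104 - 324 + 530) + 215*(1/106751) = 80573/102 + 215/106751 = 8601270253/10888602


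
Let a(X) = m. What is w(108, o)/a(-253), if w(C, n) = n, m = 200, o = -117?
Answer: -117/200 ≈ -0.58500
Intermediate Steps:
a(X) = 200
w(108, o)/a(-253) = -117/200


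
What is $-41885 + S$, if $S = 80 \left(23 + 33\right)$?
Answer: $-37405$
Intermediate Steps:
$S = 4480$ ($S = 80 \cdot 56 = 4480$)
$-41885 + S = -41885 + 4480 = -37405$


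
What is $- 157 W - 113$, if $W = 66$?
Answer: $-10475$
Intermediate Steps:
$- 157 W - 113 = \left(-157\right) 66 - 113 = -10362 - 113 = -10475$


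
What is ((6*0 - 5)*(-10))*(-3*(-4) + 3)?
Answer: 750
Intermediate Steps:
((6*0 - 5)*(-10))*(-3*(-4) + 3) = ((0 - 5)*(-10))*(12 + 3) = -5*(-10)*15 = 50*15 = 750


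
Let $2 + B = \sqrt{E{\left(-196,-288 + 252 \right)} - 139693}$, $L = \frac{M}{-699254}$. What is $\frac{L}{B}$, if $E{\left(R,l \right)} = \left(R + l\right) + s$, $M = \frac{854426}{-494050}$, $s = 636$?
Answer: $- \frac{427213}{12030264161459775} - \frac{427213 i \sqrt{139289}}{24060528322919550} \approx -3.5512 \cdot 10^{-11} - 6.6267 \cdot 10^{-9} i$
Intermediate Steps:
$M = - \frac{427213}{247025}$ ($M = 854426 \left(- \frac{1}{494050}\right) = - \frac{427213}{247025} \approx -1.7294$)
$L = \frac{427213}{172733219350}$ ($L = - \frac{427213}{247025 \left(-699254\right)} = \left(- \frac{427213}{247025}\right) \left(- \frac{1}{699254}\right) = \frac{427213}{172733219350} \approx 2.4733 \cdot 10^{-6}$)
$E{\left(R,l \right)} = 636 + R + l$ ($E{\left(R,l \right)} = \left(R + l\right) + 636 = 636 + R + l$)
$B = -2 + i \sqrt{139289}$ ($B = -2 + \sqrt{\left(636 - 196 + \left(-288 + 252\right)\right) - 139693} = -2 + \sqrt{\left(636 - 196 - 36\right) - 139693} = -2 + \sqrt{404 - 139693} = -2 + \sqrt{-139289} = -2 + i \sqrt{139289} \approx -2.0 + 373.21 i$)
$\frac{L}{B} = \frac{427213}{172733219350 \left(-2 + i \sqrt{139289}\right)}$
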